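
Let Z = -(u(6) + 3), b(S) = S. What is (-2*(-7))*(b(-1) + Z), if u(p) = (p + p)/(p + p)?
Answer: -70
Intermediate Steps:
u(p) = 1 (u(p) = (2*p)/((2*p)) = (2*p)*(1/(2*p)) = 1)
Z = -4 (Z = -(1 + 3) = -1*4 = -4)
(-2*(-7))*(b(-1) + Z) = (-2*(-7))*(-1 - 4) = 14*(-5) = -70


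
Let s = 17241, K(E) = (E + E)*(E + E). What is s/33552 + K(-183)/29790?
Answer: 92742613/18509520 ≈ 5.0105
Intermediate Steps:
K(E) = 4*E**2 (K(E) = (2*E)*(2*E) = 4*E**2)
s/33552 + K(-183)/29790 = 17241/33552 + (4*(-183)**2)/29790 = 17241*(1/33552) + (4*33489)*(1/29790) = 5747/11184 + 133956*(1/29790) = 5747/11184 + 7442/1655 = 92742613/18509520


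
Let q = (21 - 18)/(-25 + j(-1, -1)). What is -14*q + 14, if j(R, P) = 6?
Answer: 308/19 ≈ 16.211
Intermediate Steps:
q = -3/19 (q = (21 - 18)/(-25 + 6) = 3/(-19) = 3*(-1/19) = -3/19 ≈ -0.15789)
-14*q + 14 = -14*(-3/19) + 14 = 42/19 + 14 = 308/19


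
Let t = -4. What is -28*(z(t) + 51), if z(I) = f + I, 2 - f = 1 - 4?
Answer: -1456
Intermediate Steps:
f = 5 (f = 2 - (1 - 4) = 2 - 1*(-3) = 2 + 3 = 5)
z(I) = 5 + I
-28*(z(t) + 51) = -28*((5 - 4) + 51) = -28*(1 + 51) = -28*52 = -1456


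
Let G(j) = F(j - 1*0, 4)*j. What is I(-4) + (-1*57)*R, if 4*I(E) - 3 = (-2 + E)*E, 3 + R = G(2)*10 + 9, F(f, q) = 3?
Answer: -15021/4 ≈ -3755.3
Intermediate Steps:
G(j) = 3*j
R = 66 (R = -3 + ((3*2)*10 + 9) = -3 + (6*10 + 9) = -3 + (60 + 9) = -3 + 69 = 66)
I(E) = ¾ + E*(-2 + E)/4 (I(E) = ¾ + ((-2 + E)*E)/4 = ¾ + (E*(-2 + E))/4 = ¾ + E*(-2 + E)/4)
I(-4) + (-1*57)*R = (¾ - ½*(-4) + (¼)*(-4)²) - 1*57*66 = (¾ + 2 + (¼)*16) - 57*66 = (¾ + 2 + 4) - 3762 = 27/4 - 3762 = -15021/4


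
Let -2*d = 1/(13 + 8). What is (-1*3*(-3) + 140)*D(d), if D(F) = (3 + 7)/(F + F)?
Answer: -31290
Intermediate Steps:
d = -1/42 (d = -1/(2*(13 + 8)) = -1/2/21 = -1/2*1/21 = -1/42 ≈ -0.023810)
D(F) = 5/F (D(F) = 10/((2*F)) = 10*(1/(2*F)) = 5/F)
(-1*3*(-3) + 140)*D(d) = (-1*3*(-3) + 140)*(5/(-1/42)) = (-3*(-3) + 140)*(5*(-42)) = (9 + 140)*(-210) = 149*(-210) = -31290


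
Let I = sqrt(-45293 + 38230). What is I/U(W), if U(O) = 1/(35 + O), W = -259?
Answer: -224*I*sqrt(7063) ≈ -18825.0*I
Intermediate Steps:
I = I*sqrt(7063) (I = sqrt(-7063) = I*sqrt(7063) ≈ 84.042*I)
I/U(W) = (I*sqrt(7063))/(1/(35 - 259)) = (I*sqrt(7063))/(1/(-224)) = (I*sqrt(7063))/(-1/224) = (I*sqrt(7063))*(-224) = -224*I*sqrt(7063)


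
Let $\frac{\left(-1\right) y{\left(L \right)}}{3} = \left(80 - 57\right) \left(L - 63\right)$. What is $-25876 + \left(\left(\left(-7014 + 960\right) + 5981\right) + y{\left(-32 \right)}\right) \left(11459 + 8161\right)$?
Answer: $127150964$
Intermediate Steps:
$y{\left(L \right)} = 4347 - 69 L$ ($y{\left(L \right)} = - 3 \left(80 - 57\right) \left(L - 63\right) = - 3 \cdot 23 \left(-63 + L\right) = - 3 \left(-1449 + 23 L\right) = 4347 - 69 L$)
$-25876 + \left(\left(\left(-7014 + 960\right) + 5981\right) + y{\left(-32 \right)}\right) \left(11459 + 8161\right) = -25876 + \left(\left(\left(-7014 + 960\right) + 5981\right) + \left(4347 - -2208\right)\right) \left(11459 + 8161\right) = -25876 + \left(\left(-6054 + 5981\right) + \left(4347 + 2208\right)\right) 19620 = -25876 + \left(-73 + 6555\right) 19620 = -25876 + 6482 \cdot 19620 = -25876 + 127176840 = 127150964$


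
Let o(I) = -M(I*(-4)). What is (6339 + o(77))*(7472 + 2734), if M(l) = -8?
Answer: 64777482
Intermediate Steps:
o(I) = 8 (o(I) = -1*(-8) = 8)
(6339 + o(77))*(7472 + 2734) = (6339 + 8)*(7472 + 2734) = 6347*10206 = 64777482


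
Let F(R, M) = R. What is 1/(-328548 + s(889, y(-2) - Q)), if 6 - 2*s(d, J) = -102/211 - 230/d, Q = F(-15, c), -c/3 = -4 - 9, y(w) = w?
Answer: -187579/61628072951 ≈ -3.0437e-6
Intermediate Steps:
c = 39 (c = -3*(-4 - 9) = -3*(-13) = 39)
Q = -15
s(d, J) = 684/211 + 115/d (s(d, J) = 3 - (-102/211 - 230/d)/2 = 3 + (51/211 + 115/d) = 684/211 + 115/d)
1/(-328548 + s(889, y(-2) - Q)) = 1/(-328548 + (684/211 + 115/889)) = 1/(-328548 + 632341/187579) = 1/(-61628072951/187579) = -187579/61628072951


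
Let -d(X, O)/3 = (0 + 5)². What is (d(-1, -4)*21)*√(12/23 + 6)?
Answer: -7875*√138/23 ≈ -4022.2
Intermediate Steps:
d(X, O) = -75 (d(X, O) = -3*(0 + 5)² = -3*5² = -3*25 = -75)
(d(-1, -4)*21)*√(12/23 + 6) = (-75*21)*√(12/23 + 6) = -1575*√(12*(1/23) + 6) = -1575*√(12/23 + 6) = -7875*√138/23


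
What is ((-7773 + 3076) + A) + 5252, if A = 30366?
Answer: 30921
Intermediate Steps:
((-7773 + 3076) + A) + 5252 = ((-7773 + 3076) + 30366) + 5252 = (-4697 + 30366) + 5252 = 25669 + 5252 = 30921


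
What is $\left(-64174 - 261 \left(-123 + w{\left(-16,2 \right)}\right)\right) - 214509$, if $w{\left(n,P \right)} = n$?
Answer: $-242404$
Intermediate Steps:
$\left(-64174 - 261 \left(-123 + w{\left(-16,2 \right)}\right)\right) - 214509 = \left(-64174 - 261 \left(-123 - 16\right)\right) - 214509 = \left(-64174 - -36279\right) - 214509 = \left(-64174 + 36279\right) - 214509 = -27895 - 214509 = -242404$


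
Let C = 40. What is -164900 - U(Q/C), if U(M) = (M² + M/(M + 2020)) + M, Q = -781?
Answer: -21158520386099/128030400 ≈ -1.6526e+5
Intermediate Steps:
U(M) = M + M² + M/(2020 + M) (U(M) = (M² + M/(2020 + M)) + M = M + M² + M/(2020 + M))
-164900 - U(Q/C) = -164900 - (-781/40)*(2021 + (-781/40)² + 2021*(-781/40))/(2020 - 781/40) = -164900 - (-781*1/40)*(2021 + (-781*1/40)² + 2021*(-781*1/40))/(2020 - 781*1/40) = -164900 - (-781)*(2021 + (-781/40)² + 2021*(-781/40))/(40*(2020 - 781/40)) = -164900 - (-781)*(2021 + 609961/1600 - 1578401/40)/(40*80019/40) = -164900 - (-781)*40*(-59292479)/(40*80019*1600) = -164900 - 1*46307426099/128030400 = -164900 - 46307426099/128030400 = -21158520386099/128030400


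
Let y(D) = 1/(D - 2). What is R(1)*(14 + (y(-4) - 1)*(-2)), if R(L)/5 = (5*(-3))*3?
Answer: -3675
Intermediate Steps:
R(L) = -225 (R(L) = 5*((5*(-3))*3) = 5*(-15*3) = 5*(-45) = -225)
y(D) = 1/(-2 + D)
R(1)*(14 + (y(-4) - 1)*(-2)) = -225*(14 + (1/(-2 - 4) - 1)*(-2)) = -225*(14 + (1/(-6) - 1)*(-2)) = -225*(14 + (-⅙ - 1)*(-2)) = -225*(14 - 7/6*(-2)) = -225*(14 + 7/3) = -225*49/3 = -3675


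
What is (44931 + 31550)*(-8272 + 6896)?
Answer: -105237856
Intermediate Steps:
(44931 + 31550)*(-8272 + 6896) = 76481*(-1376) = -105237856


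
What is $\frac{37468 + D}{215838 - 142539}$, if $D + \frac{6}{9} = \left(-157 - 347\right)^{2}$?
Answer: $\frac{874450}{219897} \approx 3.9766$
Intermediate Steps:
$D = \frac{762046}{3}$ ($D = - \frac{2}{3} + \left(-157 - 347\right)^{2} = - \frac{2}{3} + \left(-504\right)^{2} = - \frac{2}{3} + 254016 = \frac{762046}{3} \approx 2.5402 \cdot 10^{5}$)
$\frac{37468 + D}{215838 - 142539} = \frac{37468 + \frac{762046}{3}}{215838 - 142539} = \frac{874450}{3 \cdot 73299} = \frac{874450}{3} \cdot \frac{1}{73299} = \frac{874450}{219897}$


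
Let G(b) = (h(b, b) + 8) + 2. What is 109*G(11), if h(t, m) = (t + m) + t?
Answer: 4687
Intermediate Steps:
h(t, m) = m + 2*t (h(t, m) = (m + t) + t = m + 2*t)
G(b) = 10 + 3*b (G(b) = ((b + 2*b) + 8) + 2 = (3*b + 8) + 2 = (8 + 3*b) + 2 = 10 + 3*b)
109*G(11) = 109*(10 + 3*11) = 109*(10 + 33) = 109*43 = 4687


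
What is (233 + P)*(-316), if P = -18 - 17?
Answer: -62568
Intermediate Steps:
P = -35
(233 + P)*(-316) = (233 - 35)*(-316) = 198*(-316) = -62568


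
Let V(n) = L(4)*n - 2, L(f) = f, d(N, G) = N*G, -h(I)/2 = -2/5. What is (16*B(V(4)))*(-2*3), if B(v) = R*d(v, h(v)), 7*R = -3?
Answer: 2304/5 ≈ 460.80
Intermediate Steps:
h(I) = ⅘ (h(I) = -(-4)/5 = -2*(-⅖) = ⅘)
d(N, G) = G*N
R = -3/7 (R = (⅐)*(-3) = -3/7 ≈ -0.42857)
V(n) = -2 + 4*n (V(n) = 4*n - 2 = -2 + 4*n)
B(v) = -12*v/35
(16*B(V(4)))*(-2*3) = (16*(-12*(-2 + 4*4)/35))*(-2*3) = (16*(-12*(-2 + 16)/35))*(-6) = (16*(-12/35*14))*(-6) = (16*(-24/5))*(-6) = -384/5*(-6) = 2304/5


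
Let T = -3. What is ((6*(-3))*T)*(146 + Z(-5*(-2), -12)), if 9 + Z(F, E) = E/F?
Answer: 36666/5 ≈ 7333.2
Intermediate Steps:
Z(F, E) = -9 + E/F
((6*(-3))*T)*(146 + Z(-5*(-2), -12)) = ((6*(-3))*(-3))*(146 + (-9 - 12/((-5*(-2))))) = (-18*(-3))*(146 + (-9 - 12/10)) = 54*(146 + (-9 - 12*1/10)) = 54*(146 + (-9 - 6/5)) = 54*(146 - 51/5) = 54*(679/5) = 36666/5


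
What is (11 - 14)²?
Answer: 9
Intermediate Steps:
(11 - 14)² = (-3)² = 9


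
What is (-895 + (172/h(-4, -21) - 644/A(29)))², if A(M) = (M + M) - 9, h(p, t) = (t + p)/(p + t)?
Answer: 26553409/49 ≈ 5.4191e+5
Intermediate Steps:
h(p, t) = 1 (h(p, t) = (p + t)/(p + t) = 1)
A(M) = -9 + 2*M (A(M) = 2*M - 9 = -9 + 2*M)
(-895 + (172/h(-4, -21) - 644/A(29)))² = (-895 + (172/1 - 644/(-9 + 2*29)))² = (-895 + (172*1 - 644/(-9 + 58)))² = (-895 + (172 - 644/49))² = (-895 + (172 - 644*1/49))² = (-895 + (172 - 92/7))² = (-895 + 1112/7)² = (-5153/7)² = 26553409/49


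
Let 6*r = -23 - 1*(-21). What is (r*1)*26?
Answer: -26/3 ≈ -8.6667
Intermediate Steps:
r = -1/3 (r = (-23 - 1*(-21))/6 = (-23 + 21)/6 = (1/6)*(-2) = -1/3 ≈ -0.33333)
(r*1)*26 = -1/3*1*26 = -1/3*26 = -26/3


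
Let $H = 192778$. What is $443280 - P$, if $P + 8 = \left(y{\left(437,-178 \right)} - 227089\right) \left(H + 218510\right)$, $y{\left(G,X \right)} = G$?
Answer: $93219691064$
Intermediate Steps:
$P = -93219247784$ ($P = -8 + \left(437 - 227089\right) \left(192778 + 218510\right) = -8 - 93219247776 = -93219247784$)
$443280 - P = 443280 - -93219247784 = 443280 + 93219247784 = 93219691064$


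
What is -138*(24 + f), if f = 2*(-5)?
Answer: -1932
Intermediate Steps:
f = -10
-138*(24 + f) = -138*(24 - 10) = -138*14 = -1932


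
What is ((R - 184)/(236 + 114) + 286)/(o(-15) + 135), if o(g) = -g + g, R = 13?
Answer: 99929/47250 ≈ 2.1149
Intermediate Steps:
o(g) = 0
((R - 184)/(236 + 114) + 286)/(o(-15) + 135) = ((13 - 184)/(236 + 114) + 286)/(0 + 135) = (-171/350 + 286)/135 = (-171*1/350 + 286)*(1/135) = (-171/350 + 286)*(1/135) = (99929/350)*(1/135) = 99929/47250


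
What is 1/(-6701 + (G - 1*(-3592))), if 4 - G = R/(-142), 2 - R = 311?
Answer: -142/441219 ≈ -0.00032184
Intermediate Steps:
R = -309 (R = 2 - 1*311 = 2 - 311 = -309)
G = 259/142 (G = 4 - (-309)/(-142) = 4 - (-309)*(-1)/142 = 4 - 1*309/142 = 4 - 309/142 = 259/142 ≈ 1.8239)
1/(-6701 + (G - 1*(-3592))) = 1/(-6701 + (259/142 - 1*(-3592))) = 1/(-6701 + (259/142 + 3592)) = 1/(-6701 + 510323/142) = 1/(-441219/142) = -142/441219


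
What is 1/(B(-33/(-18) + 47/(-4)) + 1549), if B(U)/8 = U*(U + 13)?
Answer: 18/23479 ≈ 0.00076664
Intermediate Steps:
B(U) = 8*U*(13 + U) (B(U) = 8*(U*(U + 13)) = 8*(U*(13 + U)) = 8*U*(13 + U))
1/(B(-33/(-18) + 47/(-4)) + 1549) = 1/(8*(-33/(-18) + 47/(-4))*(13 + (-33/(-18) + 47/(-4))) + 1549) = 1/(8*(-33*(-1/18) + 47*(-¼))*(13 + (-33*(-1/18) + 47*(-¼))) + 1549) = 1/(8*(11/6 - 47/4)*(13 + (11/6 - 47/4)) + 1549) = 1/(8*(-119/12)*(13 - 119/12) + 1549) = 1/(8*(-119/12)*(37/12) + 1549) = 1/(-4403/18 + 1549) = 1/(23479/18) = 18/23479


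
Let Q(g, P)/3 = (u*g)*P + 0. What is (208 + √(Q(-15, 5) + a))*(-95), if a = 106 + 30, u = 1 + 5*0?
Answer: -19760 - 95*I*√89 ≈ -19760.0 - 896.23*I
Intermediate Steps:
u = 1 (u = 1 + 0 = 1)
a = 136
Q(g, P) = 3*P*g (Q(g, P) = 3*((1*g)*P + 0) = 3*(g*P + 0) = 3*(P*g + 0) = 3*(P*g) = 3*P*g)
(208 + √(Q(-15, 5) + a))*(-95) = (208 + √(3*5*(-15) + 136))*(-95) = (208 + √(-225 + 136))*(-95) = (208 + √(-89))*(-95) = (208 + I*√89)*(-95) = -19760 - 95*I*√89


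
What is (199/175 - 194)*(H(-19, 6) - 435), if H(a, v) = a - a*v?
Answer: 2295068/35 ≈ 65573.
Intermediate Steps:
H(a, v) = a - a*v
(199/175 - 194)*(H(-19, 6) - 435) = (199/175 - 194)*(-19*(1 - 1*6) - 435) = (199*(1/175) - 194)*(-19*(1 - 6) - 435) = (199/175 - 194)*(-19*(-5) - 435) = -33751*(95 - 435)/175 = -33751/175*(-340) = 2295068/35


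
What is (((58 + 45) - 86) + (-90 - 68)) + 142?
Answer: 1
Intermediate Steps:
(((58 + 45) - 86) + (-90 - 68)) + 142 = ((103 - 86) - 158) + 142 = (17 - 158) + 142 = -141 + 142 = 1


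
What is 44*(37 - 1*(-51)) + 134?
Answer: 4006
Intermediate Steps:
44*(37 - 1*(-51)) + 134 = 44*(37 + 51) + 134 = 44*88 + 134 = 3872 + 134 = 4006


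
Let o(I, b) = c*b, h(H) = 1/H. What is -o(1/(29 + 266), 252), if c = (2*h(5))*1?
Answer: -504/5 ≈ -100.80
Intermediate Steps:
h(H) = 1/H
c = ⅖ (c = (2/5)*1 = (2*(⅕))*1 = (⅖)*1 = ⅖ ≈ 0.40000)
o(I, b) = 2*b/5
-o(1/(29 + 266), 252) = -2*252/5 = -1*504/5 = -504/5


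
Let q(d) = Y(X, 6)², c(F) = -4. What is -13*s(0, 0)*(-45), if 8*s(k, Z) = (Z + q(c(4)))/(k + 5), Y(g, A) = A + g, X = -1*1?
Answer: 2925/8 ≈ 365.63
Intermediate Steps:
X = -1
q(d) = 25 (q(d) = (6 - 1)² = 5² = 25)
s(k, Z) = (25 + Z)/(8*(5 + k)) (s(k, Z) = ((Z + 25)/(k + 5))/8 = ((25 + Z)/(5 + k))/8 = (25 + Z)/(8*(5 + k)))
-13*s(0, 0)*(-45) = -13*(25 + 0)/(8*(5 + 0))*(-45) = -13*25/(8*5)*(-45) = -13*5/8*(-45) = -65/8*(-45) = 2925/8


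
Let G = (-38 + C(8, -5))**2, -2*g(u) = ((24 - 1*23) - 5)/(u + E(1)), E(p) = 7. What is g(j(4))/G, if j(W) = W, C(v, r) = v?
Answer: 1/4950 ≈ 0.00020202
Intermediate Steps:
g(u) = 2/(7 + u) (g(u) = -((24 - 1*23) - 5)/(2*(u + 7)) = -((24 - 23) - 5)/(2*(7 + u)) = -(1 - 5)/(2*(7 + u)) = -(-2)/(7 + u) = 2/(7 + u))
G = 900 (G = (-38 + 8)**2 = (-30)**2 = 900)
g(j(4))/G = (2/(7 + 4))/900 = (2/11)*(1/900) = 1/4950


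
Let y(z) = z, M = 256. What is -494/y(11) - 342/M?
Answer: -65113/1408 ≈ -46.245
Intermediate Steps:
-494/y(11) - 342/M = -494/11 - 342/256 = -494*1/11 - 342*1/256 = -494/11 - 171/128 = -65113/1408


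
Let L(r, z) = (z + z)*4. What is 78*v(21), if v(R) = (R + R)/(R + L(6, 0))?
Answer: 156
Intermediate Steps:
L(r, z) = 8*z (L(r, z) = (2*z)*4 = 8*z)
v(R) = 2 (v(R) = (R + R)/(R + 8*0) = (2*R)/(R + 0) = (2*R)/R = 2)
78*v(21) = 78*2 = 156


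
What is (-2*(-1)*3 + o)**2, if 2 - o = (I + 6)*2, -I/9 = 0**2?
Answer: 16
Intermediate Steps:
I = 0 (I = -9*0**2 = -9*0 = 0)
o = -10 (o = 2 - (0 + 6)*2 = 2 - 6*2 = 2 - 1*12 = 2 - 12 = -10)
(-2*(-1)*3 + o)**2 = (-2*(-1)*3 - 10)**2 = (2*3 - 10)**2 = (6 - 10)**2 = (-4)**2 = 16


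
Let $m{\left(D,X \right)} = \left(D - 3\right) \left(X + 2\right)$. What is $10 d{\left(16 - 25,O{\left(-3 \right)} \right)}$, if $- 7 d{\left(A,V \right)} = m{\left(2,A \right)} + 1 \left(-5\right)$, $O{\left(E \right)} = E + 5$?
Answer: $- \frac{20}{7} \approx -2.8571$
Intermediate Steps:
$O{\left(E \right)} = 5 + E$
$m{\left(D,X \right)} = \left(-3 + D\right) \left(2 + X\right)$
$d{\left(A,V \right)} = 1 + \frac{A}{7}$ ($d{\left(A,V \right)} = - \frac{\left(-6 - 3 A + 2 \cdot 2 + 2 A\right) + 1 \left(-5\right)}{7} = - \frac{\left(-6 - 3 A + 4 + 2 A\right) - 5}{7} = - \frac{\left(-2 - A\right) - 5}{7} = - \frac{-7 - A}{7} = 1 + \frac{A}{7}$)
$10 d{\left(16 - 25,O{\left(-3 \right)} \right)} = 10 \left(1 + \frac{16 - 25}{7}\right) = 10 \left(1 + \frac{1}{7} \left(-9\right)\right) = 10 \left(1 - \frac{9}{7}\right) = 10 \left(- \frac{2}{7}\right) = - \frac{20}{7}$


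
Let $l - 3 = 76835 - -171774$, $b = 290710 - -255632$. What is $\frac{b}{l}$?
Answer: $\frac{273171}{124306} \approx 2.1976$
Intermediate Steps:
$b = 546342$ ($b = 290710 + 255632 = 546342$)
$l = 248612$ ($l = 3 + \left(76835 - -171774\right) = 3 + \left(76835 + 171774\right) = 3 + 248609 = 248612$)
$\frac{b}{l} = \frac{546342}{248612} = 546342 \cdot \frac{1}{248612} = \frac{273171}{124306}$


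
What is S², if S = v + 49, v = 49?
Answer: 9604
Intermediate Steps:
S = 98 (S = 49 + 49 = 98)
S² = 98² = 9604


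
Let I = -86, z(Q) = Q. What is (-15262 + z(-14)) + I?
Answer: -15362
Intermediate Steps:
(-15262 + z(-14)) + I = (-15262 - 14) - 86 = -15276 - 86 = -15362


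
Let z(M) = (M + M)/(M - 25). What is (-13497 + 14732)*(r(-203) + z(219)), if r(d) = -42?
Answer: -4760925/97 ≈ -49082.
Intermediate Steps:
z(M) = 2*M/(-25 + M) (z(M) = (2*M)/(-25 + M) = 2*M/(-25 + M))
(-13497 + 14732)*(r(-203) + z(219)) = (-13497 + 14732)*(-42 + 2*219/(-25 + 219)) = 1235*(-42 + 2*219/194) = 1235*(-42 + 2*219*(1/194)) = 1235*(-42 + 219/97) = 1235*(-3855/97) = -4760925/97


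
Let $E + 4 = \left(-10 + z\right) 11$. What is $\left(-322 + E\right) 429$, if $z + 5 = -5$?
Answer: $-234234$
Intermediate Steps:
$z = -10$ ($z = -5 - 5 = -10$)
$E = -224$ ($E = -4 + \left(-10 - 10\right) 11 = -4 - 220 = -224$)
$\left(-322 + E\right) 429 = \left(-322 - 224\right) 429 = \left(-546\right) 429 = -234234$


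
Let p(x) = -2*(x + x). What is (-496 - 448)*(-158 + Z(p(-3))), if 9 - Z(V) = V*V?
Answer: 276592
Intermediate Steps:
p(x) = -4*x
Z(V) = 9 - V² (Z(V) = 9 - V*V = 9 - V²)
(-496 - 448)*(-158 + Z(p(-3))) = (-496 - 448)*(-158 + (9 - (-4*(-3))²)) = -944*(-158 + (9 - 1*12²)) = -944*(-158 + (9 - 1*144)) = -944*(-158 + (9 - 144)) = -944*(-158 - 135) = -944*(-293) = 276592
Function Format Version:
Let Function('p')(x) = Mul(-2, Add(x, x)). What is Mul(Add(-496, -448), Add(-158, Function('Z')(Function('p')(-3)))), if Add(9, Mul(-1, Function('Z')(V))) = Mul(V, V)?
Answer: 276592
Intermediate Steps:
Function('p')(x) = Mul(-4, x) (Function('p')(x) = Mul(-2, Mul(2, x)) = Mul(-4, x))
Function('Z')(V) = Add(9, Mul(-1, Pow(V, 2))) (Function('Z')(V) = Add(9, Mul(-1, Mul(V, V))) = Add(9, Mul(-1, Pow(V, 2))))
Mul(Add(-496, -448), Add(-158, Function('Z')(Function('p')(-3)))) = Mul(Add(-496, -448), Add(-158, Add(9, Mul(-1, Pow(Mul(-4, -3), 2))))) = Mul(-944, Add(-158, Add(9, Mul(-1, Pow(12, 2))))) = Mul(-944, Add(-158, Add(9, Mul(-1, 144)))) = Mul(-944, Add(-158, Add(9, -144))) = Mul(-944, Add(-158, -135)) = Mul(-944, -293) = 276592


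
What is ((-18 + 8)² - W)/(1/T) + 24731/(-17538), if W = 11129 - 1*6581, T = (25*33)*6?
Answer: -386144693531/17538 ≈ -2.2018e+7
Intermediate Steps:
T = 4950 (T = 825*6 = 4950)
W = 4548 (W = 11129 - 6581 = 4548)
((-18 + 8)² - W)/(1/T) + 24731/(-17538) = ((-18 + 8)² - 1*4548)/(1/4950) + 24731/(-17538) = ((-10)² - 4548)/(1/4950) + 24731*(-1/17538) = (100 - 4548)*4950 - 24731/17538 = -4448*4950 - 24731/17538 = -22017600 - 24731/17538 = -386144693531/17538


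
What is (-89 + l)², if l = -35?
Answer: 15376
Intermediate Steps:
(-89 + l)² = (-89 - 35)² = (-124)² = 15376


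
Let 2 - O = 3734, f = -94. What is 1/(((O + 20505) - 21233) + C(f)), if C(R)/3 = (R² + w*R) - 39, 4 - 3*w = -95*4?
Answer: -1/14165 ≈ -7.0597e-5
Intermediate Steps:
O = -3732 (O = 2 - 1*3734 = 2 - 3734 = -3732)
w = 128 (w = 4/3 - (-95)*4/3 = 4/3 - ⅓*(-380) = 4/3 + 380/3 = 128)
C(R) = -117 + 3*R² + 384*R (C(R) = 3*((R² + 128*R) - 39) = 3*(-39 + R² + 128*R) = -117 + 3*R² + 384*R)
1/(((O + 20505) - 21233) + C(f)) = 1/(((-3732 + 20505) - 21233) + (-117 + 3*(-94)² + 384*(-94))) = 1/((16773 - 21233) + (-117 + 3*8836 - 36096)) = 1/(-4460 + (-117 + 26508 - 36096)) = 1/(-4460 - 9705) = 1/(-14165) = -1/14165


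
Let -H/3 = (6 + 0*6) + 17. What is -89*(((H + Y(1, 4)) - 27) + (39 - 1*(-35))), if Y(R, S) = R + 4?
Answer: 1513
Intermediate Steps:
Y(R, S) = 4 + R
H = -69 (H = -3*((6 + 0*6) + 17) = -3*((6 + 0) + 17) = -3*(6 + 17) = -3*23 = -69)
-89*(((H + Y(1, 4)) - 27) + (39 - 1*(-35))) = -89*(((-69 + (4 + 1)) - 27) + (39 - 1*(-35))) = -89*(((-69 + 5) - 27) + (39 + 35)) = -89*((-64 - 27) + 74) = -89*(-91 + 74) = -89*(-17) = 1513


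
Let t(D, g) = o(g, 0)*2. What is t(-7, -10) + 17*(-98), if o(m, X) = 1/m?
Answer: -8331/5 ≈ -1666.2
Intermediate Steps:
t(D, g) = 2/g
t(-7, -10) + 17*(-98) = 2/(-10) + 17*(-98) = 2*(-1/10) - 1666 = -1/5 - 1666 = -8331/5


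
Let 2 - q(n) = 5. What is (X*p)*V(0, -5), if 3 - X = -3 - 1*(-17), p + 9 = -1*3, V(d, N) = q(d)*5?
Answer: -1980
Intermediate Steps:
q(n) = -3 (q(n) = 2 - 1*5 = 2 - 5 = -3)
V(d, N) = -15 (V(d, N) = -3*5 = -15)
p = -12 (p = -9 - 1*3 = -9 - 3 = -12)
X = -11 (X = 3 - (-3 - 1*(-17)) = 3 - (-3 + 17) = 3 - 1*14 = 3 - 14 = -11)
(X*p)*V(0, -5) = -11*(-12)*(-15) = 132*(-15) = -1980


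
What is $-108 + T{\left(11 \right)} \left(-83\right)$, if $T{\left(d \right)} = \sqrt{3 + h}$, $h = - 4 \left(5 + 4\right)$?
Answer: $-108 - 83 i \sqrt{33} \approx -108.0 - 476.8 i$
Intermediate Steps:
$h = -36$ ($h = \left(-4\right) 9 = -36$)
$T{\left(d \right)} = i \sqrt{33}$ ($T{\left(d \right)} = \sqrt{3 - 36} = \sqrt{-33} = i \sqrt{33}$)
$-108 + T{\left(11 \right)} \left(-83\right) = -108 + i \sqrt{33} \left(-83\right) = -108 - 83 i \sqrt{33}$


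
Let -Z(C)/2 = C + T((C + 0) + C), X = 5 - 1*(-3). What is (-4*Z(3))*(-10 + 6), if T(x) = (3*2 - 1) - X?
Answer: 0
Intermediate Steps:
X = 8 (X = 5 + 3 = 8)
T(x) = -3 (T(x) = (3*2 - 1) - 1*8 = (6 - 1) - 8 = 5 - 8 = -3)
Z(C) = 6 - 2*C (Z(C) = -2*(C - 3) = -2*(-3 + C) = 6 - 2*C)
(-4*Z(3))*(-10 + 6) = (-4*(6 - 2*3))*(-10 + 6) = -4*(6 - 6)*(-4) = -4*0*(-4) = 0*(-4) = 0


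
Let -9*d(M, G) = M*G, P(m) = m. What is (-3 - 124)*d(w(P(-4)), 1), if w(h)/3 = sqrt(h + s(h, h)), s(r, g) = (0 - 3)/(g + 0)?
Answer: 127*I*sqrt(13)/6 ≈ 76.318*I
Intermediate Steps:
s(r, g) = -3/g
w(h) = 3*sqrt(h - 3/h)
d(M, G) = -G*M/9 (d(M, G) = -M*G/9 = -G*M/9)
(-3 - 124)*d(w(P(-4)), 1) = (-3 - 124)*(-1/9*1*3*sqrt(-4 - 3/(-4))) = -(-127)*3*sqrt(-4 - 3*(-1/4))/9 = -(-127)*3*sqrt(-4 + 3/4)/9 = -(-127)*3*sqrt(-13/4)/9 = -(-127)*3*(I*sqrt(13)/2)/9 = -(-127)*3*I*sqrt(13)/2/9 = -(-127)*I*sqrt(13)/6 = 127*I*sqrt(13)/6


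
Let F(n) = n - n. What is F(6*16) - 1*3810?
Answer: -3810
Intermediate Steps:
F(n) = 0
F(6*16) - 1*3810 = 0 - 1*3810 = 0 - 3810 = -3810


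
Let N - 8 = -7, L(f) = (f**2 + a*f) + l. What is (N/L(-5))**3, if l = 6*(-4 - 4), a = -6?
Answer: 1/343 ≈ 0.0029155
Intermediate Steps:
l = -48 (l = 6*(-8) = -48)
L(f) = -48 + f**2 - 6*f (L(f) = (f**2 - 6*f) - 48 = -48 + f**2 - 6*f)
N = 1 (N = 8 - 7 = 1)
(N/L(-5))**3 = (1/(-48 + (-5)**2 - 6*(-5)))**3 = (1/(-48 + 25 + 30))**3 = (1/7)**3 = 1/343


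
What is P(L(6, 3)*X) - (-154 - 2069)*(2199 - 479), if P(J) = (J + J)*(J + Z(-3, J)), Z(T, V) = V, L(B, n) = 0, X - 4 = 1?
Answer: 3823560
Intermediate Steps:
X = 5 (X = 4 + 1 = 5)
P(J) = 4*J**2 (P(J) = (J + J)*(J + J) = (2*J)*(2*J) = 4*J**2)
P(L(6, 3)*X) - (-154 - 2069)*(2199 - 479) = 4*(0*5)**2 - (-154 - 2069)*(2199 - 479) = 4*0**2 - (-2223)*1720 = 4*0 - 1*(-3823560) = 0 + 3823560 = 3823560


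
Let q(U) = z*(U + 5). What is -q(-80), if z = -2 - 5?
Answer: -525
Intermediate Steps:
z = -7
q(U) = -35 - 7*U (q(U) = -7*(U + 5) = -7*(5 + U) = -35 - 7*U)
-q(-80) = -(-35 - 7*(-80)) = -(-35 + 560) = -1*525 = -525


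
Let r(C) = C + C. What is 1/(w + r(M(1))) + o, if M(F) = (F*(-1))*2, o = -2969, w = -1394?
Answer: -4150663/1398 ≈ -2969.0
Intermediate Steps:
M(F) = -2*F (M(F) = -F*2 = -2*F)
r(C) = 2*C
1/(w + r(M(1))) + o = 1/(-1394 + 2*(-2*1)) - 2969 = 1/(-1394 + 2*(-2)) - 2969 = 1/(-1394 - 4) - 2969 = 1/(-1398) - 2969 = -1/1398 - 2969 = -4150663/1398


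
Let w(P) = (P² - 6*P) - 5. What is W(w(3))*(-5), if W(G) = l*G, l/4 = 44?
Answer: 12320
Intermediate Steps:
l = 176 (l = 4*44 = 176)
w(P) = -5 + P² - 6*P
W(G) = 176*G
W(w(3))*(-5) = (176*(-5 + 3² - 6*3))*(-5) = (176*(-5 + 9 - 18))*(-5) = (176*(-14))*(-5) = -2464*(-5) = 12320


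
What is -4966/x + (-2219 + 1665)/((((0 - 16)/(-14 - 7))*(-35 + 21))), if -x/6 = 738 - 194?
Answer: 87245/1632 ≈ 53.459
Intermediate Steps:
x = -3264 (x = -6*(738 - 194) = -6*544 = -3264)
-4966/x + (-2219 + 1665)/((((0 - 16)/(-14 - 7))*(-35 + 21))) = -4966/(-3264) + (-2219 + 1665)/((((0 - 16)/(-14 - 7))*(-35 + 21))) = -4966*(-1/3264) - 554/(-16/(-21)*(-14)) = 2483/1632 - 554/(-16*(-1/21)*(-14)) = 2483/1632 - 554/((16/21)*(-14)) = 2483/1632 - 554/(-32/3) = 2483/1632 - 554*(-3/32) = 2483/1632 + 831/16 = 87245/1632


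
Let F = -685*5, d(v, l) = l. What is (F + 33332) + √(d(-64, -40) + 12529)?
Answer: 29907 + √12489 ≈ 30019.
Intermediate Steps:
F = -3425
(F + 33332) + √(d(-64, -40) + 12529) = (-3425 + 33332) + √(-40 + 12529) = 29907 + √12489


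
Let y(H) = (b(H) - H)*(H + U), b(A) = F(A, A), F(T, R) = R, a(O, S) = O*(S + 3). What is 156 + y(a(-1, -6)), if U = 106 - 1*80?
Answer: 156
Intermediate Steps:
a(O, S) = O*(3 + S)
U = 26 (U = 106 - 80 = 26)
b(A) = A
y(H) = 0 (y(H) = (H - H)*(H + 26) = 0*(26 + H) = 0)
156 + y(a(-1, -6)) = 156 + 0 = 156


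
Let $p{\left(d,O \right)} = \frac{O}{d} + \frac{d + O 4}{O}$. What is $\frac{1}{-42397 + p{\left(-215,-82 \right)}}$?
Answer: $- \frac{17630}{747335641} \approx -2.359 \cdot 10^{-5}$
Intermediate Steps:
$p{\left(d,O \right)} = \frac{O}{d} + \frac{d + 4 O}{O}$
$\frac{1}{-42397 + p{\left(-215,-82 \right)}} = \frac{1}{-42397 - \left(-4 - \frac{215}{82} - \frac{82}{215}\right)} = \frac{1}{-42397 - - \frac{123469}{17630}} = \frac{1}{-42397 + \left(4 + \frac{82}{215} + \frac{215}{82}\right)} = \frac{1}{-42397 + \frac{123469}{17630}} = \frac{1}{- \frac{747335641}{17630}} = - \frac{17630}{747335641}$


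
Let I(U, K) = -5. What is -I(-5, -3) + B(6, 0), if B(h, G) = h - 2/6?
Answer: 32/3 ≈ 10.667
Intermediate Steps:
B(h, G) = -⅓ + h (B(h, G) = h - 2*⅙ = h - ⅓ = -⅓ + h)
-I(-5, -3) + B(6, 0) = -1*(-5) + (-⅓ + 6) = 5 + 17/3 = 32/3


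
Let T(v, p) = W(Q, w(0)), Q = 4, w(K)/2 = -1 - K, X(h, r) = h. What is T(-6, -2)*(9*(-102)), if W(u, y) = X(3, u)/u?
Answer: -1377/2 ≈ -688.50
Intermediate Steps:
w(K) = -2 - 2*K (w(K) = 2*(-1 - K) = -2 - 2*K)
W(u, y) = 3/u
T(v, p) = ¾ (T(v, p) = 3/4 = 3*(¼) = ¾)
T(-6, -2)*(9*(-102)) = 3*(9*(-102))/4 = (¾)*(-918) = -1377/2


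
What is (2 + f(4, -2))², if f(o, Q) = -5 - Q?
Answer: 1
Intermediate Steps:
(2 + f(4, -2))² = (2 + (-5 - 1*(-2)))² = (2 + (-5 + 2))² = (2 - 3)² = (-1)² = 1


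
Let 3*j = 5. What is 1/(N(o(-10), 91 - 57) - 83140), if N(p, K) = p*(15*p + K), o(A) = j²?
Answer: -27/2239105 ≈ -1.2058e-5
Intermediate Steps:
j = 5/3 (j = (⅓)*5 = 5/3 ≈ 1.6667)
o(A) = 25/9 (o(A) = (5/3)² = 25/9)
N(p, K) = p*(K + 15*p)
1/(N(o(-10), 91 - 57) - 83140) = 1/(25*((91 - 57) + 15*(25/9))/9 - 83140) = 1/(25*(34 + 125/3)/9 - 83140) = 1/((25/9)*(227/3) - 83140) = 1/(5675/27 - 83140) = 1/(-2239105/27) = -27/2239105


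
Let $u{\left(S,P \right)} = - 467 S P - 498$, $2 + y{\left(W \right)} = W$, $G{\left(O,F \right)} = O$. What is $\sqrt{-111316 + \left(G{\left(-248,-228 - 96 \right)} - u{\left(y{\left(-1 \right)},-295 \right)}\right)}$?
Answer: $3 \sqrt{33581} \approx 549.75$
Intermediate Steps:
$y{\left(W \right)} = -2 + W$
$u{\left(S,P \right)} = -498 - 467 P S$ ($u{\left(S,P \right)} = - 467 P S - 498 = -498 - 467 P S$)
$\sqrt{-111316 + \left(G{\left(-248,-228 - 96 \right)} - u{\left(y{\left(-1 \right)},-295 \right)}\right)} = \sqrt{-111316 - \left(-250 - - 137765 \left(-2 - 1\right)\right)} = \sqrt{-111316 - \left(-250 - \left(-137765\right) \left(-3\right)\right)} = \sqrt{-111316 - -413545} = \sqrt{-111316 + \left(-248 + 413793\right)} = \sqrt{-111316 + 413545} = \sqrt{302229} = 3 \sqrt{33581}$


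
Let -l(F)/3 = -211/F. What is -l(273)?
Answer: -211/91 ≈ -2.3187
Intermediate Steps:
l(F) = 633/F (l(F) = -(-633)/F = 633/F)
-l(273) = -633/273 = -1*211/91 = -211/91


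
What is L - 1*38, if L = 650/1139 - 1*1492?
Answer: -1742020/1139 ≈ -1529.4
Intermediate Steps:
L = -1698738/1139 (L = 650*(1/1139) - 1492 = 650/1139 - 1492 = -1698738/1139 ≈ -1491.4)
L - 1*38 = -1698738/1139 - 1*38 = -1698738/1139 - 38 = -1742020/1139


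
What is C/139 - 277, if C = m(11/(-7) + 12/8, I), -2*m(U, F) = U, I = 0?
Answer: -1078083/3892 ≈ -277.00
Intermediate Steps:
m(U, F) = -U/2
C = 1/28 (C = -(11/(-7) + 12/8)/2 = -(11*(-⅐) + 12*(⅛))/2 = -(-11/7 + 3/2)/2 = -½*(-1/14) = 1/28 ≈ 0.035714)
C/139 - 277 = (1/28)/139 - 277 = (1/28)*(1/139) - 277 = 1/3892 - 277 = -1078083/3892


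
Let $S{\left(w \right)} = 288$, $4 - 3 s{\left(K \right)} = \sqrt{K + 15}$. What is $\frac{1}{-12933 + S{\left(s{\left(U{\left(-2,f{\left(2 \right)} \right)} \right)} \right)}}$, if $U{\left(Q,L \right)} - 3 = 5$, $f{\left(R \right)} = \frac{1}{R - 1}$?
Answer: $- \frac{1}{12645} \approx -7.9083 \cdot 10^{-5}$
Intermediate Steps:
$f{\left(R \right)} = \frac{1}{-1 + R}$
$U{\left(Q,L \right)} = 8$ ($U{\left(Q,L \right)} = 3 + 5 = 8$)
$s{\left(K \right)} = \frac{4}{3} - \frac{\sqrt{15 + K}}{3}$ ($s{\left(K \right)} = \frac{4}{3} - \frac{\sqrt{K + 15}}{3} = \frac{4}{3} - \frac{\sqrt{15 + K}}{3}$)
$\frac{1}{-12933 + S{\left(s{\left(U{\left(-2,f{\left(2 \right)} \right)} \right)} \right)}} = \frac{1}{-12933 + 288} = \frac{1}{-12645} = - \frac{1}{12645}$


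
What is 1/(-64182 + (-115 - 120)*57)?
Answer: -1/77577 ≈ -1.2890e-5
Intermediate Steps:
1/(-64182 + (-115 - 120)*57) = 1/(-64182 - 235*57) = 1/(-64182 - 13395) = 1/(-77577) = -1/77577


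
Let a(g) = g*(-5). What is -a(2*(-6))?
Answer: -60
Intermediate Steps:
a(g) = -5*g
-a(2*(-6)) = -(-5)*2*(-6) = -(-5)*(-12) = -1*60 = -60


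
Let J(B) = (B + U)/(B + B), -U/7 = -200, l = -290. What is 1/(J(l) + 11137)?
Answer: 58/645835 ≈ 8.9806e-5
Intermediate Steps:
U = 1400 (U = -7*(-200) = 1400)
J(B) = (1400 + B)/(2*B) (J(B) = (B + 1400)/(B + B) = (1400 + B)/((2*B)) = (1400 + B)*(1/(2*B)) = (1400 + B)/(2*B))
1/(J(l) + 11137) = 1/((½)*(1400 - 290)/(-290) + 11137) = 1/((½)*(-1/290)*1110 + 11137) = 1/(-111/58 + 11137) = 1/(645835/58) = 58/645835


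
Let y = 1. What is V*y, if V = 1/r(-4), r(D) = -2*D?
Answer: ⅛ ≈ 0.12500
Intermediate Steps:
V = ⅛ (V = 1/(-2*(-4)) = 1/8 = ⅛ ≈ 0.12500)
V*y = (⅛)*1 = ⅛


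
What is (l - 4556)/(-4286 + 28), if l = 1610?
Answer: 1473/2129 ≈ 0.69187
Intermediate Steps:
(l - 4556)/(-4286 + 28) = (1610 - 4556)/(-4286 + 28) = -2946/(-4258) = -2946*(-1/4258) = 1473/2129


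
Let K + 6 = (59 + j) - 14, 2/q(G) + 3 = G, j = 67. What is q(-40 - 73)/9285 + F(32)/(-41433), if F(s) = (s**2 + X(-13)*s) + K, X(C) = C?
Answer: -18311993/1062519690 ≈ -0.017235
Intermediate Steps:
q(G) = 2/(-3 + G)
K = 106 (K = -6 + ((59 + 67) - 14) = -6 + (126 - 14) = -6 + 112 = 106)
F(s) = 106 + s**2 - 13*s (F(s) = (s**2 - 13*s) + 106 = 106 + s**2 - 13*s)
q(-40 - 73)/9285 + F(32)/(-41433) = (2/(-3 + (-40 - 73)))/9285 + (106 + 32**2 - 13*32)/(-41433) = (2/(-3 - 113))*(1/9285) + (106 + 1024 - 416)*(-1/41433) = (2/(-116))*(1/9285) + 714*(-1/41433) = (2*(-1/116))*(1/9285) - 34/1973 = -1/58*1/9285 - 34/1973 = -1/538530 - 34/1973 = -18311993/1062519690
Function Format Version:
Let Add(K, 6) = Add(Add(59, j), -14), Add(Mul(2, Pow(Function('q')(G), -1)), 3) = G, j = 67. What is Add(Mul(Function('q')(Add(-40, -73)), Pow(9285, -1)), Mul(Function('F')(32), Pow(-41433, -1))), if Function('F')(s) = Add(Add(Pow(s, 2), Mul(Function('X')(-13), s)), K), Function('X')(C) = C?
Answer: Rational(-18311993, 1062519690) ≈ -0.017235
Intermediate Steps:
Function('q')(G) = Mul(2, Pow(Add(-3, G), -1))
K = 106 (K = Add(-6, Add(Add(59, 67), -14)) = Add(-6, Add(126, -14)) = Add(-6, 112) = 106)
Function('F')(s) = Add(106, Pow(s, 2), Mul(-13, s)) (Function('F')(s) = Add(Add(Pow(s, 2), Mul(-13, s)), 106) = Add(106, Pow(s, 2), Mul(-13, s)))
Add(Mul(Function('q')(Add(-40, -73)), Pow(9285, -1)), Mul(Function('F')(32), Pow(-41433, -1))) = Add(Mul(Mul(2, Pow(Add(-3, Add(-40, -73)), -1)), Pow(9285, -1)), Mul(Add(106, Pow(32, 2), Mul(-13, 32)), Pow(-41433, -1))) = Add(Mul(Mul(2, Pow(Add(-3, -113), -1)), Rational(1, 9285)), Mul(Add(106, 1024, -416), Rational(-1, 41433))) = Add(Mul(Mul(2, Pow(-116, -1)), Rational(1, 9285)), Mul(714, Rational(-1, 41433))) = Add(Mul(Mul(2, Rational(-1, 116)), Rational(1, 9285)), Rational(-34, 1973)) = Add(Mul(Rational(-1, 58), Rational(1, 9285)), Rational(-34, 1973)) = Add(Rational(-1, 538530), Rational(-34, 1973)) = Rational(-18311993, 1062519690)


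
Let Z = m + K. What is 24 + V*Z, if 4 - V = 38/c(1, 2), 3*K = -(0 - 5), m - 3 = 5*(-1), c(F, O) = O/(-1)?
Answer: 49/3 ≈ 16.333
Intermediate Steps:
c(F, O) = -O (c(F, O) = O*(-1) = -O)
m = -2 (m = 3 + 5*(-1) = 3 - 5 = -2)
K = 5/3 (K = (-(0 - 5))/3 = (-1*(-5))/3 = (1/3)*5 = 5/3 ≈ 1.6667)
V = 23 (V = 4 - 38/((-1*2)) = 4 - 38/(-2) = 4 - 38*(-1)/2 = 4 - 1*(-19) = 4 + 19 = 23)
Z = -1/3 (Z = -2 + 5/3 = -1/3 ≈ -0.33333)
24 + V*Z = 24 + 23*(-1/3) = 24 - 23/3 = 49/3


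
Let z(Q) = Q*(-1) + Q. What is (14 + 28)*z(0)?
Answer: 0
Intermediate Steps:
z(Q) = 0 (z(Q) = -Q + Q = 0)
(14 + 28)*z(0) = (14 + 28)*0 = 42*0 = 0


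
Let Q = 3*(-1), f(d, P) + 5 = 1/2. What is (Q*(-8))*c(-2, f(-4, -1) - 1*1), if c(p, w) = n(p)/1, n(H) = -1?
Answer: -24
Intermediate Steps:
f(d, P) = -9/2 (f(d, P) = -5 + 1/2 = -5 + ½ = -9/2)
c(p, w) = -1 (c(p, w) = -1/1 = -1*1 = -1)
Q = -3
(Q*(-8))*c(-2, f(-4, -1) - 1*1) = -3*(-8)*(-1) = 24*(-1) = -24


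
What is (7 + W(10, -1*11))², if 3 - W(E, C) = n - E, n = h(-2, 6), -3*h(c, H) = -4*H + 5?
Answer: 1681/9 ≈ 186.78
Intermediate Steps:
h(c, H) = -5/3 + 4*H/3 (h(c, H) = -(-4*H + 5)/3 = -(5 - 4*H)/3 = -5/3 + 4*H/3)
n = 19/3 (n = -5/3 + (4/3)*6 = -5/3 + 8 = 19/3 ≈ 6.3333)
W(E, C) = -10/3 + E (W(E, C) = 3 - (19/3 - E) = 3 + (-19/3 + E) = -10/3 + E)
(7 + W(10, -1*11))² = (7 + (-10/3 + 10))² = (7 + 20/3)² = (41/3)² = 1681/9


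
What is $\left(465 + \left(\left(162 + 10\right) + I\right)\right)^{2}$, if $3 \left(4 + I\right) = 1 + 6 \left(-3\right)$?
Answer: $\frac{3541924}{9} \approx 3.9355 \cdot 10^{5}$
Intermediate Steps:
$I = - \frac{29}{3}$ ($I = -4 + \frac{1 + 6 \left(-3\right)}{3} = -4 + \frac{1 - 18}{3} = -4 + \frac{1}{3} \left(-17\right) = -4 - \frac{17}{3} = - \frac{29}{3} \approx -9.6667$)
$\left(465 + \left(\left(162 + 10\right) + I\right)\right)^{2} = \left(465 + \left(\left(162 + 10\right) - \frac{29}{3}\right)\right)^{2} = \left(465 + \left(172 - \frac{29}{3}\right)\right)^{2} = \left(465 + \frac{487}{3}\right)^{2} = \left(\frac{1882}{3}\right)^{2} = \frac{3541924}{9}$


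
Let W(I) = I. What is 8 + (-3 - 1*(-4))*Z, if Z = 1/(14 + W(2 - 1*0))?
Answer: 129/16 ≈ 8.0625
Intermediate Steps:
Z = 1/16 (Z = 1/(14 + (2 - 1*0)) = 1/(14 + (2 + 0)) = 1/(14 + 2) = 1/16 ≈ 0.062500)
8 + (-3 - 1*(-4))*Z = 8 + (-3 - 1*(-4))*(1/16) = 8 + (-3 + 4)*(1/16) = 8 + 1*(1/16) = 8 + 1/16 = 129/16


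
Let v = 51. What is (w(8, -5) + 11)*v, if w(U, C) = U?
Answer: 969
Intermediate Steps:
(w(8, -5) + 11)*v = (8 + 11)*51 = 19*51 = 969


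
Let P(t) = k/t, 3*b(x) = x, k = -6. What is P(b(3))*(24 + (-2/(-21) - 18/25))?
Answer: -24544/175 ≈ -140.25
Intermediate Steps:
b(x) = x/3
P(t) = -6/t
P(b(3))*(24 + (-2/(-21) - 18/25)) = (-6/1)*(24 + (-2/(-21) - 18/25)) = (-6/1)*(24 + (-2*(-1/21) - 18*1/25)) = (-6*1)*(24 + (2/21 - 18/25)) = -6*(24 - 328/525) = -6*12272/525 = -24544/175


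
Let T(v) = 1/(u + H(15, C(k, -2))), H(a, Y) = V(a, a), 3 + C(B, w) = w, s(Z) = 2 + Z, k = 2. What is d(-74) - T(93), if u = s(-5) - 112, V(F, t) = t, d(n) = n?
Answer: -7399/100 ≈ -73.990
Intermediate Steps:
C(B, w) = -3 + w
H(a, Y) = a
u = -115 (u = (2 - 5) - 112 = -3 - 112 = -115)
T(v) = -1/100 (T(v) = 1/(-115 + 15) = 1/(-100) = -1/100)
d(-74) - T(93) = -74 - 1*(-1/100) = -74 + 1/100 = -7399/100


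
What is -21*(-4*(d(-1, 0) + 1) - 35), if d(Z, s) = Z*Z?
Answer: 903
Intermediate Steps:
d(Z, s) = Z**2
-21*(-4*(d(-1, 0) + 1) - 35) = -21*(-4*((-1)**2 + 1) - 35) = -21*(-4*(1 + 1) - 35) = -21*(-4*2 - 35) = -21*(-8 - 35) = -21*(-43) = 903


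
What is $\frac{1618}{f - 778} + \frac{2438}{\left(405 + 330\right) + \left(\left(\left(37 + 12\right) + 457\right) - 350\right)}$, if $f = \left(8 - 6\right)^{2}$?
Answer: $\frac{24743}{38313} \approx 0.64581$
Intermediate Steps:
$f = 4$ ($f = 2^{2} = 4$)
$\frac{1618}{f - 778} + \frac{2438}{\left(405 + 330\right) + \left(\left(\left(37 + 12\right) + 457\right) - 350\right)} = \frac{1618}{4 - 778} + \frac{2438}{\left(405 + 330\right) + \left(\left(\left(37 + 12\right) + 457\right) - 350\right)} = \frac{1618}{4 - 778} + \frac{2438}{735 + \left(\left(49 + 457\right) - 350\right)} = \frac{1618}{-774} + \frac{2438}{735 + \left(506 - 350\right)} = 1618 \left(- \frac{1}{774}\right) + \frac{2438}{735 + 156} = - \frac{809}{387} + \frac{2438}{891} = \frac{24743}{38313}$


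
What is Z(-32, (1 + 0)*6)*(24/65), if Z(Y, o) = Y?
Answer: -768/65 ≈ -11.815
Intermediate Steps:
Z(-32, (1 + 0)*6)*(24/65) = -768/65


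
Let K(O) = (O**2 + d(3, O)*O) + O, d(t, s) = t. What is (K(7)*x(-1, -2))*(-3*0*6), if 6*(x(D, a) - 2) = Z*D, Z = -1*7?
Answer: 0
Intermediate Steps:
Z = -7
K(O) = O**2 + 4*O (K(O) = (O**2 + 3*O) + O = O**2 + 4*O)
x(D, a) = 2 - 7*D/6 (x(D, a) = 2 + (-7*D)/6 = 2 - 7*D/6)
(K(7)*x(-1, -2))*(-3*0*6) = ((7*(4 + 7))*(2 - 7/6*(-1)))*(-3*0*6) = ((7*11)*(2 + 7/6))*(0*6) = (77*(19/6))*0 = (1463/6)*0 = 0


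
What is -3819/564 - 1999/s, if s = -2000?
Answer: -542547/94000 ≈ -5.7718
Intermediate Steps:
-3819/564 - 1999/s = -3819/564 - 1999/(-2000) = -3819*1/564 - 1999*(-1/2000) = -1273/188 + 1999/2000 = -542547/94000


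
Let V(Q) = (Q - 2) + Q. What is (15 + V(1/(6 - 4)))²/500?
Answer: 49/125 ≈ 0.39200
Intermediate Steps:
V(Q) = -2 + 2*Q (V(Q) = (-2 + Q) + Q = -2 + 2*Q)
(15 + V(1/(6 - 4)))²/500 = (15 + (-2 + 2/(6 - 4)))²/500 = (15 + (-2 + 2/2))²*(1/500) = (15 + (-2 + 2*(½)))²*(1/500) = (15 + (-2 + 1))²*(1/500) = (15 - 1)²*(1/500) = 14²*(1/500) = 196*(1/500) = 49/125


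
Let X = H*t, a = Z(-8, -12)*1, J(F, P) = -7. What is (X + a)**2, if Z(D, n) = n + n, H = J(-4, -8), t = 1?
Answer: 961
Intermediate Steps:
H = -7
Z(D, n) = 2*n
a = -24 (a = (2*(-12))*1 = -24*1 = -24)
X = -7 (X = -7*1 = -7)
(X + a)**2 = (-7 - 24)**2 = (-31)**2 = 961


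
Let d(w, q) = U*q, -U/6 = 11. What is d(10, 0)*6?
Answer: 0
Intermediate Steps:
U = -66 (U = -6*11 = -66)
d(w, q) = -66*q
d(10, 0)*6 = -66*0*6 = 0*6 = 0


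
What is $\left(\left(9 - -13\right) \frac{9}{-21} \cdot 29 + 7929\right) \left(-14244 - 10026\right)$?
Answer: $- \frac{1300605030}{7} \approx -1.858 \cdot 10^{8}$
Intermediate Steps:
$\left(\left(9 - -13\right) \frac{9}{-21} \cdot 29 + 7929\right) \left(-14244 - 10026\right) = \left(\left(9 + 13\right) 9 \left(- \frac{1}{21}\right) 29 + 7929\right) \left(-24270\right) = \left(22 \left(- \frac{3}{7}\right) 29 + 7929\right) \left(-24270\right) = \left(\left(- \frac{66}{7}\right) 29 + 7929\right) \left(-24270\right) = \left(- \frac{1914}{7} + 7929\right) \left(-24270\right) = \frac{53589}{7} \left(-24270\right) = - \frac{1300605030}{7}$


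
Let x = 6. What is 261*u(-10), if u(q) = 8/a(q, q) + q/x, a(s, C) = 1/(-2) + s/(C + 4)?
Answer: 9483/7 ≈ 1354.7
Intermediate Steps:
a(s, C) = -1/2 + s/(4 + C) (a(s, C) = 1*(-1/2) + s/(4 + C) = -1/2 + s/(4 + C))
u(q) = q/6 + 8*(4 + q)/(-2 + q/2) (u(q) = 8/(((-2 + q - q/2)/(4 + q))) + q/6 = 8/(((-2 + q/2)/(4 + q))) + q*(1/6) = 8*((4 + q)/(-2 + q/2)) + q/6 = 8*(4 + q)/(-2 + q/2) + q/6 = q/6 + 8*(4 + q)/(-2 + q/2))
261*u(-10) = 261*((384 + (-10)**2 + 92*(-10))/(6*(-4 - 10))) = 261*((1/6)*(384 + 100 - 920)/(-14)) = 261*((1/6)*(-1/14)*(-436)) = 261*(109/21) = 9483/7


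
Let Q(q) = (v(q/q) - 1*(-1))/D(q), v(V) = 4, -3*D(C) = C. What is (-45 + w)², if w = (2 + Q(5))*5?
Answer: 2500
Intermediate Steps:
D(C) = -C/3
Q(q) = -15/q (Q(q) = (4 - 1*(-1))/((-q/3)) = (4 + 1)*(-3/q) = 5*(-3/q) = -15/q)
w = -5 (w = (2 - 15/5)*5 = (2 - 15*⅕)*5 = (2 - 3)*5 = -1*5 = -5)
(-45 + w)² = (-45 - 5)² = (-50)² = 2500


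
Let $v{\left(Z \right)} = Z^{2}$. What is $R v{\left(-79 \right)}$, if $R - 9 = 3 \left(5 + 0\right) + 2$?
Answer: $162266$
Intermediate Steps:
$R = 26$ ($R = 9 + \left(3 \left(5 + 0\right) + 2\right) = 9 + \left(3 \cdot 5 + 2\right) = 9 + \left(15 + 2\right) = 9 + 17 = 26$)
$R v{\left(-79 \right)} = 26 \left(-79\right)^{2} = 26 \cdot 6241 = 162266$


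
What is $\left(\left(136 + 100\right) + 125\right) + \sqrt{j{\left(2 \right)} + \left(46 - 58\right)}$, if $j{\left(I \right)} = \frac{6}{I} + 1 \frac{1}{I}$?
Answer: $361 + \frac{i \sqrt{34}}{2} \approx 361.0 + 2.9155 i$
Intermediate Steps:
$j{\left(I \right)} = \frac{7}{I}$ ($j{\left(I \right)} = \frac{6}{I} + \frac{1}{I} = \frac{7}{I}$)
$\left(\left(136 + 100\right) + 125\right) + \sqrt{j{\left(2 \right)} + \left(46 - 58\right)} = \left(\left(136 + 100\right) + 125\right) + \sqrt{\frac{7}{2} + \left(46 - 58\right)} = \left(236 + 125\right) + \sqrt{7 \cdot \frac{1}{2} + \left(46 - 58\right)} = 361 + \sqrt{\frac{7}{2} - 12} = 361 + \sqrt{- \frac{17}{2}} = 361 + \frac{i \sqrt{34}}{2}$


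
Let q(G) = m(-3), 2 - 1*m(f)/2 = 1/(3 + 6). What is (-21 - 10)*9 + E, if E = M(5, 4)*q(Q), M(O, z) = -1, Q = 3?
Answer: -2545/9 ≈ -282.78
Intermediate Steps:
m(f) = 34/9 (m(f) = 4 - 2/(3 + 6) = 4 - 2/9 = 34/9)
q(G) = 34/9
E = -34/9 (E = -1*34/9 = -34/9 ≈ -3.7778)
(-21 - 10)*9 + E = (-21 - 10)*9 - 34/9 = -31*9 - 34/9 = -279 - 34/9 = -2545/9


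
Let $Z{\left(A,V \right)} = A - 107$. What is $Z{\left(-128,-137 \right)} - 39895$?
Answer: $-40130$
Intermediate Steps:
$Z{\left(A,V \right)} = -107 + A$ ($Z{\left(A,V \right)} = A - 107 = -107 + A$)
$Z{\left(-128,-137 \right)} - 39895 = \left(-107 - 128\right) - 39895 = -235 - 39895 = -40130$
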